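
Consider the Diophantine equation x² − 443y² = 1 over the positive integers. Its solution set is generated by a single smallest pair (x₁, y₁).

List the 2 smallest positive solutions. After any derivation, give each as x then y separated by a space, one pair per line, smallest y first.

442 21
390727 18564

√443 → a₀=21, period (21,42); ℓ=2 even so k=1
step 0: (21, 1)  from 21·(1,0) + (0,1)
step 1: (442, 21)  from 21·(21,1) + (1,0)
→ (442, 21).  Check: 442²=195364, 443·21²=195363, difference 1.
(x_2, y_2) = (442·442 + 443·21·21, 442·21 + 21·442) = (390727, 18564)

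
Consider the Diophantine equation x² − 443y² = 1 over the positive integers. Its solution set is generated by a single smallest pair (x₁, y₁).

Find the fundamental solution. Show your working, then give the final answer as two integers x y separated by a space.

442 21

d=443: √d = [21; 21,42] (ℓ=2, even), read p_1/q_1
step 0: (21, 1)  from 21·(1,0) + (0,1)
step 1: (442, 21)  from 21·(21,1) + (1,0)
(x₁, y₁) = (442, 21);  442² − 443·21² = 1 ✓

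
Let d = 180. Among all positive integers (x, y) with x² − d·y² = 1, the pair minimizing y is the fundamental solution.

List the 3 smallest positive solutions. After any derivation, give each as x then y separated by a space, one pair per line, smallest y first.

161 12
51841 3864
16692641 1244196

[13; 2,2,2,26] for √180; ℓ=4 ⇒ convergent index 3
k=0  a_k=13  p_k/q_k = 13/1
…
k=2  a_k=2  p_k/q_k = 67/5
k=3  a_k=2  p_k/q_k = 161/12
(x₁, y₁) = (161, 12);  161² − 180·12² = 1 ✓
(161+12√180)^2 = 51841 + 3864√180
(161+12√180)^3 = 16692641 + 1244196√180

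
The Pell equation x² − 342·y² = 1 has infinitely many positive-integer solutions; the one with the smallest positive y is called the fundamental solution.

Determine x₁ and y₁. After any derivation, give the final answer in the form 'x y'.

d=342: √d = [18; 2,36] (ℓ=2, even), read p_1/q_1
i=0: a=18 ⇒ p=18, q=1
i=1: a=2 ⇒ p=37, q=2
fundamental: x₁=37, y₁=2  (since 1369 − 342·4 = 1)

37 2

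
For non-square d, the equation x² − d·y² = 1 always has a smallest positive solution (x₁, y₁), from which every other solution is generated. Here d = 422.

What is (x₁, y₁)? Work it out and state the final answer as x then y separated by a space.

7022501 341850

√422 = [20; 1,1,5,2,1,…,1,1,40, …], period ℓ=14 (even) → k=13
a_0=20:  p_0=20·1+0=20,  q_0=20·0+1=1
a_1=1:  p_1=1·20+1=21,  q_1=1·1+0=1
a_2=1:  p_2=1·21+20=41,  q_2=1·1+1=2
a_3=5:  p_3=5·41+21=226,  q_3=5·2+1=11
…
a_7=20:  p_7=20·2650+719=53719,  q_7=20·129+35=2615
a_8=3:  p_8=3·53719+2650=163807,  q_8=3·2615+129=7974
a_9=1:  p_9=1·163807+53719=217526,  q_9=1·7974+2615=10589
a_10=2:  p_10=2·217526+163807=598859,  q_10=2·10589+7974=29152
a_11=5:  p_11=5·598859+217526=3211821,  q_11=5·29152+10589=156349
a_12=1:  p_12=1·3211821+598859=3810680,  q_12=1·156349+29152=185501
a_13=1:  p_13=1·3810680+3211821=7022501,  q_13=1·185501+156349=341850
(x₁, y₁) = (7022501, 341850);  7022501² − 422·341850² = 1 ✓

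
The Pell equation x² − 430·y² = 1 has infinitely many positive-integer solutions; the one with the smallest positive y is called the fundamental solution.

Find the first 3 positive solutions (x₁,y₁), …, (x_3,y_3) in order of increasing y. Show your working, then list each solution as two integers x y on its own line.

2862251 138030
16384961574001 790153011060
93795745300289010251 4523232492118854090

√430 → a₀=20, period (1,2,1,3,1,…,2,1,40); ℓ=14 even so k=13
k=0  a_k=20  p_k/q_k = 20/1
k=1  a_k=1  p_k/q_k = 21/1
k=2  a_k=2  p_k/q_k = 62/3
…
k=4  a_k=3  p_k/q_k = 311/15
k=5  a_k=1  p_k/q_k = 394/19
k=6  a_k=6  p_k/q_k = 2675/129
k=7  a_k=8  p_k/q_k = 21794/1051
…
k=11  a_k=1  p_k/q_k = 754371/36379
k=12  a_k=2  p_k/q_k = 2107880/101651
k=13  a_k=1  p_k/q_k = 2862251/138030
(x₁, y₁) = (2862251, 138030);  2862251² − 430·138030² = 1 ✓
(x_2, y_2) = (2862251·2862251 + 430·138030·138030, 2862251·138030 + 138030·2862251) = (16384961574001, 790153011060)
(x_3, y_3) = (2862251·16384961574001 + 430·138030·790153011060, 2862251·790153011060 + 138030·16384961574001) = (93795745300289010251, 4523232492118854090)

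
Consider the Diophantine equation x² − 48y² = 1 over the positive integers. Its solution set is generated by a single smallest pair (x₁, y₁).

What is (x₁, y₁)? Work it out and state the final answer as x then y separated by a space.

7 1

√48 → a₀=6, period (1,12); ℓ=2 even so k=1
a_0=6:  p_0=6·1+0=6,  q_0=6·0+1=1
a_1=1:  p_1=1·6+1=7,  q_1=1·1+0=1
→ (7, 1).  Check: 7²=49, 48·1²=48, difference 1.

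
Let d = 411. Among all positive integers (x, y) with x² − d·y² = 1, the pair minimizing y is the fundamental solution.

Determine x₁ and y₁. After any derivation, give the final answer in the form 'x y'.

√411 = [20; 3,1,1,1,19,1,1,1,3,40, …], period ℓ=10 (even) → k=9
step 0: (20, 1)  from 20·(1,0) + (0,1)
…
step 2: (81, 4)  from 1·(61,3) + (20,1)
step 3: (142, 7)  from 1·(81,4) + (61,3)
…
step 6: (4602, 227)  from 1·(4379,216) + (223,11)
…
step 8: (13583, 670)  from 1·(8981,443) + (4602,227)
step 9: (49730, 2453)  from 3·(13583,670) + (8981,443)
→ (49730, 2453).  Check: 49730²=2473072900, 411·2453²=2473072899, difference 1.

49730 2453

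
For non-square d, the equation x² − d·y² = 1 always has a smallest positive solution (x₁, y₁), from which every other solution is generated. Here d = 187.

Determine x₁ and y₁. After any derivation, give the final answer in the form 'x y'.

d=187: √d = [13; 1,2,13,2,1,26] (ℓ=6, even), read p_5/q_5
step 0: (13, 1)  from 13·(1,0) + (0,1)
…
step 4: (1135, 83)  from 2·(547,40) + (41,3)
step 5: (1682, 123)  from 1·(1135,83) + (547,40)
→ (1682, 123).  Check: 1682²=2829124, 187·123²=2829123, difference 1.

1682 123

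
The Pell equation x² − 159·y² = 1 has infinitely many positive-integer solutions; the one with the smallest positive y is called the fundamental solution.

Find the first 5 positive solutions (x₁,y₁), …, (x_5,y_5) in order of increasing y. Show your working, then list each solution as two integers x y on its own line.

√159 → a₀=12, period (1,1,1,1,3,1,1,1,1,24); ℓ=10 even so k=9
a_0=12:  p_0=12·1+0=12,  q_0=12·0+1=1
…
a_2=1:  p_2=1·13+12=25,  q_2=1·1+1=2
a_3=1:  p_3=1·25+13=38,  q_3=1·2+1=3
…
a_5=3:  p_5=3·63+38=227,  q_5=3·5+3=18
a_6=1:  p_6=1·227+63=290,  q_6=1·18+5=23
a_7=1:  p_7=1·290+227=517,  q_7=1·23+18=41
a_8=1:  p_8=1·517+290=807,  q_8=1·41+23=64
a_9=1:  p_9=1·807+517=1324,  q_9=1·64+41=105
(x₁, y₁) = (1324, 105);  1324² − 159·105² = 1 ✓
(1324+105√159)^2 = 3505951 + 278040√159
(1324+105√159)^3 = 9283756924 + 736249815√159
(1324+105√159)^4 = 24583384828801 + 1949589232080√159
(1324+105√159)^5 = 65096793742908124 + 5162511550298025√159

1324 105
3505951 278040
9283756924 736249815
24583384828801 1949589232080
65096793742908124 5162511550298025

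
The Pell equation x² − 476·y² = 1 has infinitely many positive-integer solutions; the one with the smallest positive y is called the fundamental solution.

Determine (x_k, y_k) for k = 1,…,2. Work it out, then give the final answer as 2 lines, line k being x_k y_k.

√476 = [21; 1,4,2,10,2,4,1,42, …], period ℓ=8 (even) → k=7
i=0: a=21 ⇒ p=21, q=1
i=1: a=1 ⇒ p=22, q=1
i=2: a=4 ⇒ p=109, q=5
i=3: a=2 ⇒ p=240, q=11
i=4: a=10 ⇒ p=2509, q=115
i=5: a=2 ⇒ p=5258, q=241
i=6: a=4 ⇒ p=23541, q=1079
i=7: a=1 ⇒ p=28799, q=1320
fundamental: x₁=28799, y₁=1320  (since 829382401 − 476·1742400 = 1)
n=2: (28799,1320)∘(28799,1320) = (28799·28799+476·1320·1320, 28799·1320+1320·28799) = (1658764801,76029360)

28799 1320
1658764801 76029360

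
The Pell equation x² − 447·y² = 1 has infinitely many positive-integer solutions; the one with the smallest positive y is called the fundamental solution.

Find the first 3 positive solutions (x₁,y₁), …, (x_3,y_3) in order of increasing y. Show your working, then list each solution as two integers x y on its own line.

148 7
43807 2072
12966724 613305

√447 = [21; 7,42, …], period ℓ=2 (even) → k=1
a_0=21:  p_0=21·1+0=21,  q_0=21·0+1=1
a_1=7:  p_1=7·21+1=148,  q_1=7·1+0=7
(x₁, y₁) = (148, 7);  148² − 447·7² = 1 ✓
n=2: (148,7)∘(148,7) = (148·148+447·7·7, 148·7+7·148) = (43807,2072)
n=3: (43807,2072)∘(148,7) = (148·43807+447·7·2072, 148·2072+7·43807) = (12966724,613305)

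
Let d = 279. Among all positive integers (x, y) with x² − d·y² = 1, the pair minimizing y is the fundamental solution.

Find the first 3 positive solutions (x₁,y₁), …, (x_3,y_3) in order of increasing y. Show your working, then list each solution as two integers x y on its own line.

√279 → a₀=16, period (1,2,2,1,2,2,1,32); ℓ=8 even so k=7
a_0=16:  p_0=16·1+0=16,  q_0=16·0+1=1
a_1=1:  p_1=1·16+1=17,  q_1=1·1+0=1
a_2=2:  p_2=2·17+16=50,  q_2=2·1+1=3
a_3=2:  p_3=2·50+17=117,  q_3=2·3+1=7
…
a_5=2:  p_5=2·167+117=451,  q_5=2·10+7=27
a_6=2:  p_6=2·451+167=1069,  q_6=2·27+10=64
a_7=1:  p_7=1·1069+451=1520,  q_7=1·64+27=91
(x₁, y₁) = (1520, 91);  1520² − 279·91² = 1 ✓
n=2: (1520,91)∘(1520,91) = (1520·1520+279·91·91, 1520·91+91·1520) = (4620799,276640)
n=3: (4620799,276640)∘(1520,91) = (1520·4620799+279·91·276640, 1520·276640+91·4620799) = (14047227440,840985509)

1520 91
4620799 276640
14047227440 840985509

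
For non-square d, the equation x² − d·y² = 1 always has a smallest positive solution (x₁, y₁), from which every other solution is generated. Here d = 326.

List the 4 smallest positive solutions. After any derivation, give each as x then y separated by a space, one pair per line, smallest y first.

d=326: √d = [18; 18,36] (ℓ=2, even), read p_1/q_1
i=0: a=18 ⇒ p=18, q=1
i=1: a=18 ⇒ p=325, q=18
→ (325, 18).  Check: 325²=105625, 326·18²=105624, difference 1.
(x_2, y_2) = (325·325 + 326·18·18, 325·18 + 18·325) = (211249, 11700)
(x_3, y_3) = (325·211249 + 326·18·11700, 325·11700 + 18·211249) = (137311525, 7604982)
(x_4, y_4) = (325·137311525 + 326·18·7604982, 325·7604982 + 18·137311525) = (89252280001, 4943226600)

325 18
211249 11700
137311525 7604982
89252280001 4943226600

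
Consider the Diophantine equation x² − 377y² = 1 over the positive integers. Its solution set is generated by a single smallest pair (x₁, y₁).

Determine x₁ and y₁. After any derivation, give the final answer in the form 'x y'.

233 12

√377 → a₀=19, period (2,2,2,38); ℓ=4 even so k=3
k=0  a_k=19  p_k/q_k = 19/1
k=1  a_k=2  p_k/q_k = 39/2
k=2  a_k=2  p_k/q_k = 97/5
k=3  a_k=2  p_k/q_k = 233/12
→ (233, 12).  Check: 233²=54289, 377·12²=54288, difference 1.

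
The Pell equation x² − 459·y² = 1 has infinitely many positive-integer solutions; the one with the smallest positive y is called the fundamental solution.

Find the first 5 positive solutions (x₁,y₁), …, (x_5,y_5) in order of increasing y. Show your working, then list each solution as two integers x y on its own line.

√459 = [21; 2,2,1,4,21,4,1,2,2,42, …], period ℓ=10 (even) → k=9
a_0=21:  p_0=21·1+0=21,  q_0=21·0+1=1
…
a_2=2:  p_2=2·43+21=107,  q_2=2·2+1=5
a_3=1:  p_3=1·107+43=150,  q_3=1·5+2=7
…
a_6=4:  p_6=4·14997+707=60695,  q_6=4·700+33=2833
a_7=1:  p_7=1·60695+14997=75692,  q_7=1·2833+700=3533
a_8=2:  p_8=2·75692+60695=212079,  q_8=2·3533+2833=9899
a_9=2:  p_9=2·212079+75692=499850,  q_9=2·9899+3533=23331
(x₁, y₁) = (499850, 23331);  499850² − 459·23331² = 1 ✓
k=2:  x_2 = 499850·499850+459·23331·23331 = 499700044999,  y_2 = 499850·23331+23331·499850 = 23324000700
k=3:  x_3 = 499850·499700044999+459·23331·23324000700 = 499550134985000450,  y_3 = 499850·23324000700+23331·499700044999 = 23317003499766669
k=4:  x_4 = 499850·499550134985000450+459·23331·23317003499766669 = 499400269944005249820001,  y_4 = 499850·23317003499766669+23331·499550134985000450 = 23310008398693414998600
k=5:  x_5 = 499850·499400269944005249820001+459·23331·23310008398693414998600 = 499250449862522498110069999250,  y_5 = 499850·23310008398693414998600+23331·499400269944005249820001 = 23303015396150489970600653331

499850 23331
499700044999 23324000700
499550134985000450 23317003499766669
499400269944005249820001 23310008398693414998600
499250449862522498110069999250 23303015396150489970600653331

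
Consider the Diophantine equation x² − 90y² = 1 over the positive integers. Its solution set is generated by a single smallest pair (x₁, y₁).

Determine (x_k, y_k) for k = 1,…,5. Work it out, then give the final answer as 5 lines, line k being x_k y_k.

19 2
721 76
27379 2886
1039681 109592
39480499 4161610

d=90: √d = [9; 2,18] (ℓ=2, even), read p_1/q_1
step 0: (9, 1)  from 9·(1,0) + (0,1)
step 1: (19, 2)  from 2·(9,1) + (1,0)
(x₁, y₁) = (19, 2);  19² − 90·2² = 1 ✓
k=2:  x_2 = 19·19+90·2·2 = 721,  y_2 = 19·2+2·19 = 76
k=3:  x_3 = 19·721+90·2·76 = 27379,  y_3 = 19·76+2·721 = 2886
k=4:  x_4 = 19·27379+90·2·2886 = 1039681,  y_4 = 19·2886+2·27379 = 109592
k=5:  x_5 = 19·1039681+90·2·109592 = 39480499,  y_5 = 19·109592+2·1039681 = 4161610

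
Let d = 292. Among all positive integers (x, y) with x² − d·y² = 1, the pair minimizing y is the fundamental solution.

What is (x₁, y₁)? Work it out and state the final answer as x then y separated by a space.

[17; 11,2,1,3,8,3,1,2,11,34] for √292; ℓ=10 ⇒ convergent index 9
i=0: a=17 ⇒ p=17, q=1
i=1: a=11 ⇒ p=188, q=11
…
i=4: a=3 ⇒ p=2136, q=125
i=5: a=8 ⇒ p=17669, q=1034
…
i=8: a=2 ⇒ p=200767, q=11749
i=9: a=11 ⇒ p=2281249, q=133500
→ (2281249, 133500).  Check: 2281249²=5204097000001, 292·133500²=5204097000000, difference 1.

2281249 133500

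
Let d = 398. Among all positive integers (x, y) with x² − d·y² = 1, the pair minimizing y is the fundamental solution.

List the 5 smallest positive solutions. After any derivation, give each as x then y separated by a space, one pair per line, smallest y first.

399 20
318401 15960
254083599 12736060
202758393601 10163359920
161800944009999 8110348480100

√398 → a₀=19, period (1,18,1,38); ℓ=4 even so k=3
k=0  a_k=19  p_k/q_k = 19/1
k=1  a_k=1  p_k/q_k = 20/1
k=2  a_k=18  p_k/q_k = 379/19
k=3  a_k=1  p_k/q_k = 399/20
fundamental: x₁=399, y₁=20  (since 159201 − 398·400 = 1)
(399+20√398)^2 = 318401 + 15960√398
(399+20√398)^3 = 254083599 + 12736060√398
(399+20√398)^4 = 202758393601 + 10163359920√398
(399+20√398)^5 = 161800944009999 + 8110348480100√398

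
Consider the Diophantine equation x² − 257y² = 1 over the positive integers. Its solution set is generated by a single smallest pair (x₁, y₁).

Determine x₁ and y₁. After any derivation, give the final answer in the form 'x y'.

√257 → a₀=16, period (32); ℓ=1 odd so k=1
k=0  a_k=16  p_k/q_k = 16/1
k=1  a_k=32  p_k/q_k = 513/32
(x₁, y₁) = (513, 32);  513² − 257·32² = 1 ✓

513 32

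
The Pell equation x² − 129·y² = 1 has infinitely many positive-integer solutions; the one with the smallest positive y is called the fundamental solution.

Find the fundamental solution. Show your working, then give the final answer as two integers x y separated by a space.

16855 1484

√129 = [11; 2,1,3,1,6,1,3,1,2,22, …], period ℓ=10 (even) → k=9
k=0  a_k=11  p_k/q_k = 11/1
…
k=4  a_k=1  p_k/q_k = 159/14
…
k=8  a_k=1  p_k/q_k = 6031/531
k=9  a_k=2  p_k/q_k = 16855/1484
→ (16855, 1484).  Check: 16855²=284091025, 129·1484²=284091024, difference 1.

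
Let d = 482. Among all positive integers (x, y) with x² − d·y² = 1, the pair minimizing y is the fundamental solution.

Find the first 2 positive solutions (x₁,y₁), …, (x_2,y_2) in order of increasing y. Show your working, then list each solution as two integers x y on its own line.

d=482: √d = [21; 1,20,1,42] (ℓ=4, even), read p_3/q_3
k=0  a_k=21  p_k/q_k = 21/1
k=1  a_k=1  p_k/q_k = 22/1
k=2  a_k=20  p_k/q_k = 461/21
k=3  a_k=1  p_k/q_k = 483/22
(x₁, y₁) = (483, 22);  483² − 482·22² = 1 ✓
k=2:  x_2 = 483·483+482·22·22 = 466577,  y_2 = 483·22+22·483 = 21252

483 22
466577 21252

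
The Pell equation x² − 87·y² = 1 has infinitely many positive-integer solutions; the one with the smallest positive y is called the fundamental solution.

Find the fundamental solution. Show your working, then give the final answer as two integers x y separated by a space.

[9; 3,18] for √87; ℓ=2 ⇒ convergent index 1
k=0  a_k=9  p_k/q_k = 9/1
k=1  a_k=3  p_k/q_k = 28/3
→ (28, 3).  Check: 28²=784, 87·3²=783, difference 1.

28 3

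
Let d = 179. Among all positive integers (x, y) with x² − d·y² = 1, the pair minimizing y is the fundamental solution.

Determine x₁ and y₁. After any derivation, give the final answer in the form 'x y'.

4190210 313191

d=179: √d = [13; 2,1,1,1,3,…,1,2,26] (ℓ=14, even), read p_13/q_13
k=0  a_k=13  p_k/q_k = 13/1
k=1  a_k=2  p_k/q_k = 27/2
k=2  a_k=1  p_k/q_k = 40/3
k=3  a_k=1  p_k/q_k = 67/5
k=4  a_k=1  p_k/q_k = 107/8
k=5  a_k=3  p_k/q_k = 388/29
k=6  a_k=5  p_k/q_k = 2047/153
k=7  a_k=13  p_k/q_k = 26999/2018
k=8  a_k=5  p_k/q_k = 137042/10243
…
k=10  a_k=1  p_k/q_k = 575167/42990
k=11  a_k=1  p_k/q_k = 1013292/75737
k=12  a_k=1  p_k/q_k = 1588459/118727
k=13  a_k=2  p_k/q_k = 4190210/313191
→ (4190210, 313191).  Check: 4190210²=17557859844100, 179·313191²=17557859844099, difference 1.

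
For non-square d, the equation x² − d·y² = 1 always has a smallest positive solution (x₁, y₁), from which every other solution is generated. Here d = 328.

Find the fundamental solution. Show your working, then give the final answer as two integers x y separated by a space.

[18; 9,36] for √328; ℓ=2 ⇒ convergent index 1
i=0: a=18 ⇒ p=18, q=1
i=1: a=9 ⇒ p=163, q=9
fundamental: x₁=163, y₁=9  (since 26569 − 328·81 = 1)

163 9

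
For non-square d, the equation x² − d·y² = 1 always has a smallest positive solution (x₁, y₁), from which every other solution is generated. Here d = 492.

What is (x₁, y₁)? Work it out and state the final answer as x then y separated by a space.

29767 1342

d=492: √d = [22; 5,1,1,10,1,1,5,44] (ℓ=8, even), read p_7/q_7
k=0  a_k=22  p_k/q_k = 22/1
k=1  a_k=5  p_k/q_k = 111/5
k=2  a_k=1  p_k/q_k = 133/6
k=3  a_k=1  p_k/q_k = 244/11
k=4  a_k=10  p_k/q_k = 2573/116
k=5  a_k=1  p_k/q_k = 2817/127
k=6  a_k=1  p_k/q_k = 5390/243
k=7  a_k=5  p_k/q_k = 29767/1342
→ (29767, 1342).  Check: 29767²=886074289, 492·1342²=886074288, difference 1.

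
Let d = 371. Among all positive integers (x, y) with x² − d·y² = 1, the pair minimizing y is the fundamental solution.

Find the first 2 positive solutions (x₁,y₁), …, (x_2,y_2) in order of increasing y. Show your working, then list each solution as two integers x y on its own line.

1695 88
5746049 298320

√371 → a₀=19, period (3,1,4,1,3,38); ℓ=6 even so k=5
a_0=19:  p_0=19·1+0=19,  q_0=19·0+1=1
a_1=3:  p_1=3·19+1=58,  q_1=3·1+0=3
a_2=1:  p_2=1·58+19=77,  q_2=1·3+1=4
a_3=4:  p_3=4·77+58=366,  q_3=4·4+3=19
a_4=1:  p_4=1·366+77=443,  q_4=1·19+4=23
a_5=3:  p_5=3·443+366=1695,  q_5=3·23+19=88
(x₁, y₁) = (1695, 88);  1695² − 371·88² = 1 ✓
(x_2, y_2) = (1695·1695 + 371·88·88, 1695·88 + 88·1695) = (5746049, 298320)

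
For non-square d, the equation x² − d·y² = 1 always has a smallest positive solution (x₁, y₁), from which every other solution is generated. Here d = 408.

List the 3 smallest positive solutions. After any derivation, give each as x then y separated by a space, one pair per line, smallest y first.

101 5
20401 1010
4120901 204015

[20; 5,40] for √408; ℓ=2 ⇒ convergent index 1
step 0: (20, 1)  from 20·(1,0) + (0,1)
step 1: (101, 5)  from 5·(20,1) + (1,0)
→ (101, 5).  Check: 101²=10201, 408·5²=10200, difference 1.
n=2: (101,5)∘(101,5) = (101·101+408·5·5, 101·5+5·101) = (20401,1010)
n=3: (20401,1010)∘(101,5) = (101·20401+408·5·1010, 101·1010+5·20401) = (4120901,204015)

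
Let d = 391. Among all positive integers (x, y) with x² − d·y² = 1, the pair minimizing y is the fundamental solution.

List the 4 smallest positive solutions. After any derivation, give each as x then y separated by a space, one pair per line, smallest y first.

√391 = [19; 1,3,2,2,1,…,3,1,38, …], period ℓ=16 (even) → k=15
i=0: a=19 ⇒ p=19, q=1
i=1: a=1 ⇒ p=20, q=1
i=2: a=3 ⇒ p=79, q=4
i=3: a=2 ⇒ p=178, q=9
…
i=5: a=1 ⇒ p=613, q=31
…
i=7: a=2 ⇒ p=2709, q=137
…
i=9: a=2 ⇒ p=107747, q=5449
i=10: a=1 ⇒ p=160266, q=8105
i=11: a=1 ⇒ p=268013, q=13554
…
i=13: a=2 ⇒ p=1660597, q=83980
i=14: a=3 ⇒ p=5678083, q=287153
i=15: a=1 ⇒ p=7338680, q=371133
fundamental: x₁=7338680, y₁=371133  (since 53856224142400 − 391·137739703689 = 1)
k=2:  x_2 = 7338680·7338680+391·371133·371133 = 107712448284799,  y_2 = 7338680·371133+371133·7338680 = 5447252648880
k=3:  x_3 = 7338680·107712448284799+391·371133·5447252648880 = 1580934379957370111960,  y_3 = 7338680·5447252648880+371133·107712448284799 = 79951288138564985667
k=4:  x_4 = 7338680·1580934379957370111960+391·371133·79951288138564985667 = 23203943031010998074028940801,  y_4 = 7338680·79951288138564985667+371133·1580934379957370111960 = 1173473838473442730776750240

7338680 371133
107712448284799 5447252648880
1580934379957370111960 79951288138564985667
23203943031010998074028940801 1173473838473442730776750240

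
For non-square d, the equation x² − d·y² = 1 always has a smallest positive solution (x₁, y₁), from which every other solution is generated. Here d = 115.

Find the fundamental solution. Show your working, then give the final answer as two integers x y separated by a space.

√115 = [10; 1,2,1,1,1,1,1,2,1,20, …], period ℓ=10 (even) → k=9
step 0: (10, 1)  from 10·(1,0) + (0,1)
…
step 5: (118, 11)  from 1·(75,7) + (43,4)
…
step 8: (815, 76)  from 2·(311,29) + (193,18)
step 9: (1126, 105)  from 1·(815,76) + (311,29)
→ (1126, 105).  Check: 1126²=1267876, 115·105²=1267875, difference 1.

1126 105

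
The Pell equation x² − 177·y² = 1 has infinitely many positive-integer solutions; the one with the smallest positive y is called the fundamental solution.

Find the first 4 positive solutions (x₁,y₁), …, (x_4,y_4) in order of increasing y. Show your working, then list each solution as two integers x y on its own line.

62423 4692
7793261857 585777432
972957569736599 73131969270780
121469860743542176897 9130233834994022448

d=177: √d = [13; 3,3,2,8,2,3,3,26] (ℓ=8, even), read p_7/q_7
a_0=13:  p_0=13·1+0=13,  q_0=13·0+1=1
a_1=3:  p_1=3·13+1=40,  q_1=3·1+0=3
a_2=3:  p_2=3·40+13=133,  q_2=3·3+1=10
a_3=2:  p_3=2·133+40=306,  q_3=2·10+3=23
a_4=8:  p_4=8·306+133=2581,  q_4=8·23+10=194
a_5=2:  p_5=2·2581+306=5468,  q_5=2·194+23=411
a_6=3:  p_6=3·5468+2581=18985,  q_6=3·411+194=1427
a_7=3:  p_7=3·18985+5468=62423,  q_7=3·1427+411=4692
fundamental: x₁=62423, y₁=4692  (since 3896630929 − 177·22014864 = 1)
(62423+4692√177)^2 = 7793261857 + 585777432√177
(62423+4692√177)^3 = 972957569736599 + 73131969270780√177
(62423+4692√177)^4 = 121469860743542176897 + 9130233834994022448√177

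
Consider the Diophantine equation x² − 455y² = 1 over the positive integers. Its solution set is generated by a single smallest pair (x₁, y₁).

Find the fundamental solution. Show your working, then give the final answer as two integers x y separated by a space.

√455 → a₀=21, period (3,42); ℓ=2 even so k=1
i=0: a=21 ⇒ p=21, q=1
i=1: a=3 ⇒ p=64, q=3
(x₁, y₁) = (64, 3);  64² − 455·3² = 1 ✓

64 3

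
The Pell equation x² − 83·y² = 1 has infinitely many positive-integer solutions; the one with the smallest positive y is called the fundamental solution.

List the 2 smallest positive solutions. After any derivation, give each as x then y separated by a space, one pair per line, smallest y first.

82 9
13447 1476

d=83: √d = [9; 9,18] (ℓ=2, even), read p_1/q_1
k=0  a_k=9  p_k/q_k = 9/1
k=1  a_k=9  p_k/q_k = 82/9
fundamental: x₁=82, y₁=9  (since 6724 − 83·81 = 1)
(82+9√83)^2 = 13447 + 1476√83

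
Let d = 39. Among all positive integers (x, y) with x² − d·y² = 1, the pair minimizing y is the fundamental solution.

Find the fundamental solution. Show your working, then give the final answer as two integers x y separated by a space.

d=39: √d = [6; 4,12] (ℓ=2, even), read p_1/q_1
step 0: (6, 1)  from 6·(1,0) + (0,1)
step 1: (25, 4)  from 4·(6,1) + (1,0)
→ (25, 4).  Check: 25²=625, 39·4²=624, difference 1.

25 4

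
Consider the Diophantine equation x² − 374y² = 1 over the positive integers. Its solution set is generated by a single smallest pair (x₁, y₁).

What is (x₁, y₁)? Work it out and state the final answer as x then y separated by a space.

d=374: √d = [19; 2,1,18,1,2,38] (ℓ=6, even), read p_5/q_5
k=0  a_k=19  p_k/q_k = 19/1
…
k=4  a_k=1  p_k/q_k = 1141/59
k=5  a_k=2  p_k/q_k = 3365/174
fundamental: x₁=3365, y₁=174  (since 11323225 − 374·30276 = 1)

3365 174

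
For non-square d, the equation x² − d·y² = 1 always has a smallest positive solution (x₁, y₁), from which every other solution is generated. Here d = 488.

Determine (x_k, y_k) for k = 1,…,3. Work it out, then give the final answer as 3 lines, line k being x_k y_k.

243 11
118097 5346
57394899 2598145

√488 → a₀=22, period (11,44); ℓ=2 even so k=1
step 0: (22, 1)  from 22·(1,0) + (0,1)
step 1: (243, 11)  from 11·(22,1) + (1,0)
fundamental: x₁=243, y₁=11  (since 59049 − 488·121 = 1)
n=2: (243,11)∘(243,11) = (243·243+488·11·11, 243·11+11·243) = (118097,5346)
n=3: (118097,5346)∘(243,11) = (243·118097+488·11·5346, 243·5346+11·118097) = (57394899,2598145)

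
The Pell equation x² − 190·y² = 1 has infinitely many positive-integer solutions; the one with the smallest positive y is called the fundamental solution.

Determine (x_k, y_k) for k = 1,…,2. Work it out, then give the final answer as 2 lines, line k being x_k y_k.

√190 = [13; 1,3,1,1,1,…,3,1,26, …], period ℓ=14 (even) → k=13
a_0=13:  p_0=13·1+0=13,  q_0=13·0+1=1
…
a_2=3:  p_2=3·14+13=55,  q_2=3·1+1=4
…
a_5=1:  p_5=1·124+69=193,  q_5=1·9+5=14
…
a_8=2:  p_8=2·1213+510=2936,  q_8=2·88+37=213
…
a_12=3:  p_12=3·11234+7085=40787,  q_12=3·815+514=2959
a_13=1:  p_13=1·40787+11234=52021,  q_13=1·2959+815=3774
→ (52021, 3774).  Check: 52021²=2706184441, 190·3774²=2706184440, difference 1.
n=2: (52021,3774)∘(52021,3774) = (52021·52021+190·3774·3774, 52021·3774+3774·52021) = (5412368881,392654508)

52021 3774
5412368881 392654508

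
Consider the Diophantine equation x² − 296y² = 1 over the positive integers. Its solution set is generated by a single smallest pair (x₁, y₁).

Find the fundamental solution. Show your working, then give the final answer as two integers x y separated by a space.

√296 = [17; 4,1,7,1,4,34, …], period ℓ=6 (even) → k=5
k=0  a_k=17  p_k/q_k = 17/1
…
k=2  a_k=1  p_k/q_k = 86/5
…
k=4  a_k=1  p_k/q_k = 757/44
k=5  a_k=4  p_k/q_k = 3699/215
(x₁, y₁) = (3699, 215);  3699² − 296·215² = 1 ✓

3699 215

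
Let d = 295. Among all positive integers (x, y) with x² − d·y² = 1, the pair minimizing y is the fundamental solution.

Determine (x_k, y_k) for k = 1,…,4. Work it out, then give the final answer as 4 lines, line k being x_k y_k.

2024999 117900
8201241900001 477494764200
33215013292518224999 1933852840020353700
134520737404664024967600001 7832100134376274949528400

√295 = [17; 5,1,2,3,2,6,2,3,2,1,5,34, …], period ℓ=12 (even) → k=11
a_0=17:  p_0=17·1+0=17,  q_0=17·0+1=1
…
a_2=1:  p_2=1·86+17=103,  q_2=1·5+1=6
a_3=2:  p_3=2·103+86=292,  q_3=2·6+5=17
a_4=3:  p_4=3·292+103=979,  q_4=3·17+6=57
a_5=2:  p_5=2·979+292=2250,  q_5=2·57+17=131
a_6=6:  p_6=6·2250+979=14479,  q_6=6·131+57=843
…
a_8=3:  p_8=3·31208+14479=108103,  q_8=3·1817+843=6294
a_9=2:  p_9=2·108103+31208=247414,  q_9=2·6294+1817=14405
a_10=1:  p_10=1·247414+108103=355517,  q_10=1·14405+6294=20699
a_11=5:  p_11=5·355517+247414=2024999,  q_11=5·20699+14405=117900
fundamental: x₁=2024999, y₁=117900  (since 4100620950001 − 295·13900410000 = 1)
n=2: (2024999,117900)∘(2024999,117900) = (2024999·2024999+295·117900·117900, 2024999·117900+117900·2024999) = (8201241900001,477494764200)
n=3: (8201241900001,477494764200)∘(2024999,117900) = (2024999·8201241900001+295·117900·477494764200, 2024999·477494764200+117900·8201241900001) = (33215013292518224999,1933852840020353700)
n=4: (33215013292518224999,1933852840020353700)∘(2024999,117900) = (2024999·33215013292518224999+295·117900·1933852840020353700, 2024999·1933852840020353700+117900·33215013292518224999) = (134520737404664024967600001,7832100134376274949528400)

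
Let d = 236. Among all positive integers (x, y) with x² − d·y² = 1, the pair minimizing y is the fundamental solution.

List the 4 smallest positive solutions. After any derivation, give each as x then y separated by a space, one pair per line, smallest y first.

561799 36570
631236232801 41089978860
709255768702176199 46168618067101710
796918363201596536611201 51874966922918257173720

d=236: √d = [15; 2,1,3,5,1,6,1,5,3,1,2,30] (ℓ=12, even), read p_11/q_11
k=0  a_k=15  p_k/q_k = 15/1
…
k=2  a_k=1  p_k/q_k = 46/3
k=3  a_k=3  p_k/q_k = 169/11
k=4  a_k=5  p_k/q_k = 891/58
…
k=6  a_k=6  p_k/q_k = 7251/472
k=7  a_k=1  p_k/q_k = 8311/541
…
k=9  a_k=3  p_k/q_k = 154729/10072
k=10  a_k=1  p_k/q_k = 203535/13249
k=11  a_k=2  p_k/q_k = 561799/36570
(x₁, y₁) = (561799, 36570);  561799² − 236·36570² = 1 ✓
(561799+36570√236)^2 = 631236232801 + 41089978860√236
(561799+36570√236)^3 = 709255768702176199 + 46168618067101710√236
(561799+36570√236)^4 = 796918363201596536611201 + 51874966922918257173720√236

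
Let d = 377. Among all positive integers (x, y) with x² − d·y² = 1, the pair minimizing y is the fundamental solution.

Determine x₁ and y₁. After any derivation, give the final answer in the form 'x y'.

[19; 2,2,2,38] for √377; ℓ=4 ⇒ convergent index 3
step 0: (19, 1)  from 19·(1,0) + (0,1)
…
step 2: (97, 5)  from 2·(39,2) + (19,1)
step 3: (233, 12)  from 2·(97,5) + (39,2)
→ (233, 12).  Check: 233²=54289, 377·12²=54288, difference 1.

233 12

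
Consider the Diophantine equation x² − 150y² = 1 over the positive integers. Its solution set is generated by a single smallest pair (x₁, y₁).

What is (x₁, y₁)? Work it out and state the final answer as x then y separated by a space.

49 4

√150 = [12; 4,24, …], period ℓ=2 (even) → k=1
i=0: a=12 ⇒ p=12, q=1
i=1: a=4 ⇒ p=49, q=4
fundamental: x₁=49, y₁=4  (since 2401 − 150·16 = 1)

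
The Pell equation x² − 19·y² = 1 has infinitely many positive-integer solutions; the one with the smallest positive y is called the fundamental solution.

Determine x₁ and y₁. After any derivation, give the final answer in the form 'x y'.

170 39

√19 = [4; 2,1,3,1,2,8, …], period ℓ=6 (even) → k=5
step 0: (4, 1)  from 4·(1,0) + (0,1)
step 1: (9, 2)  from 2·(4,1) + (1,0)
step 2: (13, 3)  from 1·(9,2) + (4,1)
…
step 4: (61, 14)  from 1·(48,11) + (13,3)
step 5: (170, 39)  from 2·(61,14) + (48,11)
fundamental: x₁=170, y₁=39  (since 28900 − 19·1521 = 1)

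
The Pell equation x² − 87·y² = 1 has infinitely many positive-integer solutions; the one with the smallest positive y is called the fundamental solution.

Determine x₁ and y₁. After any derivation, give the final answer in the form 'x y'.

√87 → a₀=9, period (3,18); ℓ=2 even so k=1
a_0=9:  p_0=9·1+0=9,  q_0=9·0+1=1
a_1=3:  p_1=3·9+1=28,  q_1=3·1+0=3
→ (28, 3).  Check: 28²=784, 87·3²=783, difference 1.

28 3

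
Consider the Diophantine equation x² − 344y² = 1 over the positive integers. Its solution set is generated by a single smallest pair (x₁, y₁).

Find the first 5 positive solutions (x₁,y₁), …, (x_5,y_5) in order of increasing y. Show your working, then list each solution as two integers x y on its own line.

10405 561
216528049 11674410
4505948689285 242944471539
93768792007492801 5055674441052180
1951328557169976499525 105208584875351394261

√344 = [18; 1,1,4,1,3,1,4,1,1,36, …], period ℓ=10 (even) → k=9
a_0=18:  p_0=18·1+0=18,  q_0=18·0+1=1
…
a_6=1:  p_6=1·779+204=983,  q_6=1·42+11=53
a_7=4:  p_7=4·983+779=4711,  q_7=4·53+42=254
a_8=1:  p_8=1·4711+983=5694,  q_8=1·254+53=307
a_9=1:  p_9=1·5694+4711=10405,  q_9=1·307+254=561
(x₁, y₁) = (10405, 561);  10405² − 344·561² = 1 ✓
(10405+561√344)^2 = 216528049 + 11674410√344
(10405+561√344)^3 = 4505948689285 + 242944471539√344
(10405+561√344)^4 = 93768792007492801 + 5055674441052180√344
(10405+561√344)^5 = 1951328557169976499525 + 105208584875351394261√344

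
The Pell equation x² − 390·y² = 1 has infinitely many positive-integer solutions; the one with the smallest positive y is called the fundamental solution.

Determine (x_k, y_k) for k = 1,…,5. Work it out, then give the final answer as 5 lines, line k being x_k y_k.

79 4
12481 632
1971919 99852
311550721 15775984
49223041999 2492505620

d=390: √d = [19; 1,2,1,38] (ℓ=4, even), read p_3/q_3
a_0=19:  p_0=19·1+0=19,  q_0=19·0+1=1
a_1=1:  p_1=1·19+1=20,  q_1=1·1+0=1
a_2=2:  p_2=2·20+19=59,  q_2=2·1+1=3
a_3=1:  p_3=1·59+20=79,  q_3=1·3+1=4
(x₁, y₁) = (79, 4);  79² − 390·4² = 1 ✓
(79+4√390)^2 = 12481 + 632√390
(79+4√390)^3 = 1971919 + 99852√390
(79+4√390)^4 = 311550721 + 15775984√390
(79+4√390)^5 = 49223041999 + 2492505620√390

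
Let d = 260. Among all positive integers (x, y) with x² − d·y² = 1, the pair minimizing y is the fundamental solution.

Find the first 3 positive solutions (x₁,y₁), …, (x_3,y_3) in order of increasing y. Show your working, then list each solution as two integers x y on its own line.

√260 = [16; 8,32, …], period ℓ=2 (even) → k=1
step 0: (16, 1)  from 16·(1,0) + (0,1)
step 1: (129, 8)  from 8·(16,1) + (1,0)
→ (129, 8).  Check: 129²=16641, 260·8²=16640, difference 1.
(129+8√260)^2 = 33281 + 2064√260
(129+8√260)^3 = 8586369 + 532504√260

129 8
33281 2064
8586369 532504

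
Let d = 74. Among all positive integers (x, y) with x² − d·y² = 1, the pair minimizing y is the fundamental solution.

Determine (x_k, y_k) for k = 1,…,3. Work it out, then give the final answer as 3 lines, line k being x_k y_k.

√74 → a₀=8, period (1,1,1,1,16); ℓ=5 odd so k=9
k=0  a_k=8  p_k/q_k = 8/1
k=1  a_k=1  p_k/q_k = 9/1
k=2  a_k=1  p_k/q_k = 17/2
k=3  a_k=1  p_k/q_k = 26/3
k=4  a_k=1  p_k/q_k = 43/5
k=5  a_k=16  p_k/q_k = 714/83
k=6  a_k=1  p_k/q_k = 757/88
k=7  a_k=1  p_k/q_k = 1471/171
k=8  a_k=1  p_k/q_k = 2228/259
k=9  a_k=1  p_k/q_k = 3699/430
→ (3699, 430).  Check: 3699²=13682601, 74·430²=13682600, difference 1.
(x_2, y_2) = (3699·3699 + 74·430·430, 3699·430 + 430·3699) = (27365201, 3181140)
(x_3, y_3) = (3699·27365201 + 74·430·3181140, 3699·3181140 + 430·27365201) = (202447753299, 23534073290)

3699 430
27365201 3181140
202447753299 23534073290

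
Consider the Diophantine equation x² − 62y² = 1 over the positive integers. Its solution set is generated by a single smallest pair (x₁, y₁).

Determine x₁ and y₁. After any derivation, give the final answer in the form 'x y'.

√62 → a₀=7, period (1,6,1,14); ℓ=4 even so k=3
k=0  a_k=7  p_k/q_k = 7/1
k=1  a_k=1  p_k/q_k = 8/1
k=2  a_k=6  p_k/q_k = 55/7
k=3  a_k=1  p_k/q_k = 63/8
→ (63, 8).  Check: 63²=3969, 62·8²=3968, difference 1.

63 8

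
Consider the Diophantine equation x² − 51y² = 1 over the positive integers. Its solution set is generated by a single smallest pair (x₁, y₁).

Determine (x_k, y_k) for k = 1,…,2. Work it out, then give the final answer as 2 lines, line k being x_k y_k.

√51 → a₀=7, period (7,14); ℓ=2 even so k=1
a_0=7:  p_0=7·1+0=7,  q_0=7·0+1=1
a_1=7:  p_1=7·7+1=50,  q_1=7·1+0=7
fundamental: x₁=50, y₁=7  (since 2500 − 51·49 = 1)
(50+7√51)^2 = 4999 + 700√51

50 7
4999 700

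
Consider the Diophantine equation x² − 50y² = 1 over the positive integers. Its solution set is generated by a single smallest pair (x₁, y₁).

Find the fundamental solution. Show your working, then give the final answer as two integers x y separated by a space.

√50 = [7; 14, …], period ℓ=1 (odd) → k=1
i=0: a=7 ⇒ p=7, q=1
i=1: a=14 ⇒ p=99, q=14
(x₁, y₁) = (99, 14);  99² − 50·14² = 1 ✓

99 14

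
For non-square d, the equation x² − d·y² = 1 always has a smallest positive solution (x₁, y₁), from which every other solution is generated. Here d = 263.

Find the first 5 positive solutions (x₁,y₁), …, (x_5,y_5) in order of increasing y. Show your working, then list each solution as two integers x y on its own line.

139128 8579
38713200767 2387158224
10772180392483224 664241098768765
2997423827252098776577 184829071176614315616
834051164465087816782726488 51429798028655751907276931

[16; 4,1,1,1,1,15,1,1,1,1,4,32] for √263; ℓ=12 ⇒ convergent index 11
step 0: (16, 1)  from 16·(1,0) + (0,1)
…
step 2: (81, 5)  from 1·(65,4) + (16,1)
…
step 4: (227, 14)  from 1·(146,9) + (81,5)
…
step 8: (12017, 741)  from 1·(6195,382) + (5822,359)
…
step 10: (30229, 1864)  from 1·(18212,1123) + (12017,741)
step 11: (139128, 8579)  from 4·(30229,1864) + (18212,1123)
→ (139128, 8579).  Check: 139128²=19356600384, 263·8579²=19356600383, difference 1.
n=2: (139128,8579)∘(139128,8579) = (139128·139128+263·8579·8579, 139128·8579+8579·139128) = (38713200767,2387158224)
n=3: (38713200767,2387158224)∘(139128,8579) = (139128·38713200767+263·8579·2387158224, 139128·2387158224+8579·38713200767) = (10772180392483224,664241098768765)
n=4: (10772180392483224,664241098768765)∘(139128,8579) = (139128·10772180392483224+263·8579·664241098768765, 139128·664241098768765+8579·10772180392483224) = (2997423827252098776577,184829071176614315616)
n=5: (2997423827252098776577,184829071176614315616)∘(139128,8579) = (139128·2997423827252098776577+263·8579·184829071176614315616, 139128·184829071176614315616+8579·2997423827252098776577) = (834051164465087816782726488,51429798028655751907276931)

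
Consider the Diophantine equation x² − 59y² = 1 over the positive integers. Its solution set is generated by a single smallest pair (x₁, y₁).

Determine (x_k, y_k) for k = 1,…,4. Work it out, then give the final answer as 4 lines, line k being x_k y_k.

530 69
561799 73140
595506410 77528331
631236232801 82179957720

d=59: √d = [7; 1,2,7,2,1,14] (ℓ=6, even), read p_5/q_5
step 0: (7, 1)  from 7·(1,0) + (0,1)
…
step 2: (23, 3)  from 2·(8,1) + (7,1)
…
step 4: (361, 47)  from 2·(169,22) + (23,3)
step 5: (530, 69)  from 1·(361,47) + (169,22)
→ (530, 69).  Check: 530²=280900, 59·69²=280899, difference 1.
(x_2, y_2) = (530·530 + 59·69·69, 530·69 + 69·530) = (561799, 73140)
(x_3, y_3) = (530·561799 + 59·69·73140, 530·73140 + 69·561799) = (595506410, 77528331)
(x_4, y_4) = (530·595506410 + 59·69·77528331, 530·77528331 + 69·595506410) = (631236232801, 82179957720)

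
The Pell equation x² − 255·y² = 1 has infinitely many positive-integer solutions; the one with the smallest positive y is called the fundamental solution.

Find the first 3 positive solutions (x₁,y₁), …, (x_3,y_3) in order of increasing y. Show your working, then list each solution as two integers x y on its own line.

16 1
511 32
16336 1023

√255 = [15; 1,30, …], period ℓ=2 (even) → k=1
step 0: (15, 1)  from 15·(1,0) + (0,1)
step 1: (16, 1)  from 1·(15,1) + (1,0)
→ (16, 1).  Check: 16²=256, 255·1²=255, difference 1.
(x_2, y_2) = (16·16 + 255·1·1, 16·1 + 1·16) = (511, 32)
(x_3, y_3) = (16·511 + 255·1·32, 16·32 + 1·511) = (16336, 1023)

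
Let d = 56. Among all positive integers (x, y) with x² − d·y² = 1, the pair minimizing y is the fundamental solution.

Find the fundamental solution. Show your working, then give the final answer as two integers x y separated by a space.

15 2

[7; 2,14] for √56; ℓ=2 ⇒ convergent index 1
step 0: (7, 1)  from 7·(1,0) + (0,1)
step 1: (15, 2)  from 2·(7,1) + (1,0)
(x₁, y₁) = (15, 2);  15² − 56·2² = 1 ✓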